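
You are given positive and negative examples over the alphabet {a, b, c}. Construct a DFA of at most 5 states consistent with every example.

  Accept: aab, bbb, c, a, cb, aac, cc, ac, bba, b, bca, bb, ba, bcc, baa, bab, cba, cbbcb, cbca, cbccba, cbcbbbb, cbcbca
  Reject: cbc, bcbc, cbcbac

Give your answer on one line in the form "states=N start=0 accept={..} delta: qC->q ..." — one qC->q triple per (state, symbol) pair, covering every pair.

states=5 start=0 accept={0,1,2} delta: 0a->0 0b->0 0c->1 1a->0 1b->2 1c->0 2a->0 2b->0 2c->3 3a->0 3b->4 3c->0 4a->2 4b->0 4c->0

Fold the examples into a partial DFA from state 0: repeatedly fix the first undefined (state, symbol) met by the shortest-then-alphabetical prefix, trying targets in increasing order and rejecting any under which an Accept and a Reject string meet in one state with the same remainder; add a state when all current targets are rejected. Accepting states are where Accept strings end.
a: 0a undefined. 0a->0: ok.
b: 0b undefined. 0b->0: ok.
c: 0c undefined. 0c->0: no, aab/cbc meet in 0. Open state 1: 0c->1.
cb: 1b undefined. 1b->0: no, c/cbc meet in 1. 1b->1: no, cc/cbc meet in 1 with "c" left. Open state 2: 1b->2.
cc: 1c undefined. 1c->0: ok.
bca: 1a undefined. 1a->0: ok.
cba: 2a undefined. 2a->0: ok.
cbb: 2b undefined. 2b->0: ok.
cbc: 2c undefined. 2c->0: no, aab/cbc meet in 0. 2c->1: no, c/cbc meet in 1. 2c->2: no, c/cbcbac meet in 1. Open state 3: 2c->3.
cbca: 3a undefined. 3a->0: ok.
cbcb: 3b undefined. 3b->0: no, c/cbcbac meet in 1. 3b->1: no, c/cbcbac meet in 1. 3b->2: no, c/cbcbac meet in 1. 3b->3: no, c/cbcbac meet in 1. Open state 4: 3b->4.
cbcc: 3c undefined. 3c->0: ok.
cbcba: 4a undefined. 4a->0: no, c/cbcbac meet in 1. 4a->1: no, aab/cbcbac meet in 0. 4a->2: ok.
cbcbb: 4b undefined. 4b->0: ok.
cbcbc: 4c undefined. 4c->0: ok.
All examples now run through 5 states with every (state, symbol) defined. Accept strings end in {0,1,2}, Reject strings end in {3}; accept={0,1,2}.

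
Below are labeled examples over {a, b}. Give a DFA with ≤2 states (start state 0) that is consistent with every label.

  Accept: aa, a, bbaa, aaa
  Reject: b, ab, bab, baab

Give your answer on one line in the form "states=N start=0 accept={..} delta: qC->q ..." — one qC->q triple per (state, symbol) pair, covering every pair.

states=2 start=0 accept={0} delta: 0a->0 0b->1 1a->0 1b->0

Fold the examples into a partial DFA from state 0: repeatedly fix the first undefined (state, symbol) met by the shortest-then-alphabetical prefix, trying targets in increasing order and rejecting any under which an Accept and a Reject string meet in one state with the same remainder; add a state when all current targets are rejected. Accepting states are where Accept strings end.
a: 0a undefined. 0a->0: ok.
b: 0b undefined. 0b->0: no, aa/b meet in 0. Open state 1: 0b->1.
ba: 1a undefined. 1a->0: ok.
bb: 1b undefined. 1b->0: ok.
All examples now run through 2 states with every (state, symbol) defined. Accept strings end in {0}, Reject strings end in {1}; accept={0}.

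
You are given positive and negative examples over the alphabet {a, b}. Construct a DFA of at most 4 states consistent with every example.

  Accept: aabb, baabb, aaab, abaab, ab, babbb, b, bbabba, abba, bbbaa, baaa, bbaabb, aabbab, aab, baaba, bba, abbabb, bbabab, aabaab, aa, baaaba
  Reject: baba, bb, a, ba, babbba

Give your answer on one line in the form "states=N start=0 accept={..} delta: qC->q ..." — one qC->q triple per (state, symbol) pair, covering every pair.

states=4 start=0 accept={2,3} delta: 0a->1 0b->2 1a->3 1b->2 2a->1 2b->1 3a->3 3b->3

State merging on the prefix tree: take the shortest (then alphabetical) example prefix whose next move is undefined and point that move at state 0, else 1, else 2, ...; a target is out if some Accept/Reject pair would then sit in one state with the same input left (inseparable). If every existing state is out, open a new one.
a: 0a undefined. 0a->0: no, aabb/bb meet in 0 with "bb" left. Open state 1: 0a->1.
b: 0b undefined. 0b->0: no, b/bb meet in 0. 0b->1: no, ab/bb meet in 1 with "b" left. Open state 2: 0b->2.
aa: 1a undefined. 1a->0: no, aabb/bb meet in 2 with "b" left. 1a->1: no, aa/a meet in 1. 1a->2: no, aab/bb meet in 2 with "b" left. Open state 3: 1a->3.
ab: 1b undefined. 1b->0: no, abba/ba meet in 2 with "a" left. 1b->1: no, ab/a meet in 1. 1b->2: ok.
ba: 2a undefined. 2a->0: no, baabb/bb meet in 2 with "b" left. 2a->1: ok.
bb: 2b undefined. 2b->0: no, bbabba/baba meet in 1. 2b->1: ok.
aaa: 3a undefined. 3a->0: no, bbaabb/baba meet in 1. 3a->1: no, baaa/baba meet in 1. 3a->2: no, aaab/baba meet in 1. 3a->3: ok.
aab: 3b undefined. 3b->0: no, bbabba/baba meet in 1. 3b->1: no, aaab/baba meet in 1. 3b->2: no, aabb/baba meet in 1. 3b->3: ok.
All examples now run through 4 states with every (state, symbol) defined. Accept strings end in {2,3}, Reject strings end in {1}; accept={2,3}.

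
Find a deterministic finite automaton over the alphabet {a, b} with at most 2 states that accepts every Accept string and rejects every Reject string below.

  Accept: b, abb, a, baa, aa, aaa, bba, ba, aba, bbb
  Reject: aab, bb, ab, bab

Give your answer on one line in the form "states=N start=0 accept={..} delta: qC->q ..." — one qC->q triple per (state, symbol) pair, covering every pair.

Fold the examples into a partial DFA from state 0: repeatedly fix the first undefined (state, symbol) met by the shortest-then-alphabetical prefix, trying targets in increasing order and rejecting any under which an Accept and a Reject string meet in one state with the same remainder; add a state when all current targets are rejected. Accepting states are where Accept strings end.
a: 0a undefined. 0a->0: no, b/aab meet in 0 with "b" left. Open state 1: 0a->1.
b: 0b undefined. 0b->0: no, b/bb meet in 0. 0b->1: ok.
aa: 1a undefined. 1a->0: no, b/aab meet in 1. 1a->1: ok.
ab: 1b undefined. 1b->0: ok.
All examples now run through 2 states with every (state, symbol) defined. Accept strings end in {1}, Reject strings end in {0}; accept={1}.

states=2 start=0 accept={1} delta: 0a->1 0b->1 1a->1 1b->0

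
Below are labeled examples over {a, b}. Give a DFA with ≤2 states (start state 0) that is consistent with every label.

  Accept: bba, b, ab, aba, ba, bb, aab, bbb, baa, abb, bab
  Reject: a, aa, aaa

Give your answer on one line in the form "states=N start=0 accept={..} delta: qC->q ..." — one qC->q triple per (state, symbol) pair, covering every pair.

Grow the machine one transition at a time. Run the examples from 0; the earliest place one falls off (shortest prefix, ties alphabetical) gets sent to the lowest-numbered state that keeps every Accept/Reject pair distinguishable — a pair clashes when both reach the same state with identical unread suffix — and to a fresh state only if none does.
a: 0a undefined. 0a->0: ok.
b: 0b undefined. 0b->0: no, bba/a meet in 0. Open state 1: 0b->1.
ba: 1a undefined. 1a->0: no, aba/a meet in 0. 1a->1: ok.
bb: 1b undefined. 1b->0: no, bba/a meet in 0. 1b->1: ok.
All examples now run through 2 states with every (state, symbol) defined. Accept strings end in {1}, Reject strings end in {0}; accept={1}.

states=2 start=0 accept={1} delta: 0a->0 0b->1 1a->1 1b->1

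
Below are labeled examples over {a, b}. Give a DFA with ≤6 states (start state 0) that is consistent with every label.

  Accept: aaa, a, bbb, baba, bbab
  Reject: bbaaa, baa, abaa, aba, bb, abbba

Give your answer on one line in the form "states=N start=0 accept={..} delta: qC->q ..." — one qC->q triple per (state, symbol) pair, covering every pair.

State merging on the prefix tree: take the shortest (then alphabetical) example prefix whose next move is undefined and point that move at state 0, else 1, else 2, ...; a target is out if some Accept/Reject pair would then sit in one state with the same input left (inseparable). If every existing state is out, open a new one.
a: 0a undefined. 0a->0: ok.
b: 0b undefined. 0b->0: no, aaa/bbaaa meet in 0. Open state 1: 0b->1.
ba: 1a undefined. 1a->0: no, aaa/baa meet in 0. 1a->1: ok.
bb: 1b undefined. 1b->0: no, aaa/bbaaa meet in 0. 1b->1: no, bbb/bbaaa meet in 1. Open state 2: 1b->2.
bba: 2a undefined. 2a->0: no, aaa/bbaaa meet in 0. 2a->1: no, baba/bbaaa meet in 1. 2a->2: no, baba/bbaaa meet in 2. Open state 3: 2a->3.
bbb: 2b undefined. 2b->0: no, aaa/abbba meet in 0. 2b->1: no, bbb/baa meet in 1. 2b->2: no, bbb/bb meet in 2. 2b->3: ok.
bbaa: 3a undefined. 3a->0: no, aaa/bbaaa meet in 0. 3a->1: ok.
bbab: 3b undefined. 3b->0: ok.
All examples now run through 4 states with every (state, symbol) defined. Accept strings end in {0,3}, Reject strings end in {1,2}; accept={0,3}.

states=4 start=0 accept={0,3} delta: 0a->0 0b->1 1a->1 1b->2 2a->3 2b->3 3a->1 3b->0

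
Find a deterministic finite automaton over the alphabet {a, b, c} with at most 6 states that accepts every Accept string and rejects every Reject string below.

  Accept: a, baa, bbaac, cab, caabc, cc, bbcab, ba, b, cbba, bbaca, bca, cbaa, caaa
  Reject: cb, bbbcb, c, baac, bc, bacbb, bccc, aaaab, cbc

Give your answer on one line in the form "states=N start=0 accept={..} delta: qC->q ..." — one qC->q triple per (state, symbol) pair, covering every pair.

Grow the machine one transition at a time. Run the examples from 0; the earliest place one falls off (shortest prefix, ties alphabetical) gets sent to the lowest-numbered state that keeps every Accept/Reject pair distinguishable — a pair clashes when both reach the same state with identical unread suffix — and to a fresh state only if none does.
a: 0a undefined. 0a->0: no, b/aaaab meet in 0 with "b" left. Open state 1: 0a->1.
b: 0b undefined. 0b->0: no, bbaac/baac meet in 1 with "ac" left. 0b->1: ok.
c: 0c undefined. 0c->0: no, a/cb meet in 1. 0c->1: no, a/c meet in 1. Open state 2: 0c->2.
aa: 1a undefined. 1a->0: no, a/aaaab meet in 1. 1a->1: ok.
bb: 1b undefined. 1b->0: no, bbaac/baac meet in 1 with "c" left. 1b->1: no, a/aaaab meet in 1. 1b->2: ok.
bc: 1c undefined. 1c->0: no, cc/bccc meet in 2 with "c" left. 1c->1: no, a/baac meet in 1. 1c->2: ok.
ca: 2a undefined. 2a->0: no, bbaac/c meet in 2. 2a->1: no, bbaac/c meet in 2. 2a->2: no, cab/cb meet in 2 with "b" left. Open state 3: 2a->3.
cb: 2b undefined. 2b->0: no, a/bacbb meet in 1. 2b->1: no, a/cb meet in 1. 2b->2: no, cc/cbc meet in 2 with "c" left. 2b->3: no, cab/bacbb meet in 3 with "b" left. Open state 4: 2b->4.
cc: 2c undefined. 2c->0: no, bbcab/c meet in 2. 2c->1: no, bbcab/c meet in 2. 2c->2: no, cc/c meet in 2. 2c->3: ok.
caa: 3a undefined. 3a->0: no, bbaac/c meet in 2. 3a->1: no, bbaac/c meet in 2. 3a->2: no, caabc/cbc meet in 4 with "c" left. 3a->3: no, bbaac/bccc meet in 3 with "c" left. 3a->4: no, bbaac/cbc meet in 4 with "c" left. Open state 5: 3a->5.
cab: 3b undefined. 3b->0: ok.
cba: 4a undefined. 4a->0: ok.
cbb: 4b undefined. 4b->0: no, cab/bacbb meet in 0. 4b->1: no, a/bacbb meet in 1. 4b->2: ok.
cbc: 4c undefined. 4c->0: no, a/bbbcb meet in 1. 4c->1: no, a/cbc meet in 1. 4c->2: ok.
bbac: 3c undefined. 3c->0: no, cab/bccc meet in 0. 3c->1: no, a/bccc meet in 1. 3c->2: ok.
caaa: 5a undefined. 5a->0: ok.
caab: 5b undefined. 5b->0: no, caabc/c meet in 2. 5b->1: no, caabc/c meet in 2. 5b->2: no, bbcab/c meet in 2. 5b->3: no, caabc/c meet in 2. 5b->4: no, caabc/c meet in 2. 5b->5: ok.
bbaac: 5c undefined. 5c->0: ok.
All examples now run through 6 states with every (state, symbol) defined. Accept strings end in {0,1,3,5}, Reject strings end in {2,4}; accept={0,1,3,5}.

states=6 start=0 accept={0,1,3,5} delta: 0a->1 0b->1 0c->2 1a->1 1b->2 1c->2 2a->3 2b->4 2c->3 3a->5 3b->0 3c->2 4a->0 4b->2 4c->2 5a->0 5b->5 5c->0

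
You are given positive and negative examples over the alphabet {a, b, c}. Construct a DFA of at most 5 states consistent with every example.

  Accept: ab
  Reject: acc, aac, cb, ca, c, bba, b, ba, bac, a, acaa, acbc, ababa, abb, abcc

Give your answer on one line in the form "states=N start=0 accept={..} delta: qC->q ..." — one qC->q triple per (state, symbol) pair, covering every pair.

State merging on the prefix tree: take the shortest (then alphabetical) example prefix whose next move is undefined and point that move at state 0, else 1, else 2, ...; a target is out if some Accept/Reject pair would then sit in one state with the same input left (inseparable). If every existing state is out, open a new one.
a: 0a undefined. 0a->0: no, ab/b meet in 0 with "b" left. Open state 1: 0a->1.
b: 0b undefined. 0b->0: ok.
c: 0c undefined. 0c->0: ok.
aa: 1a undefined. 1a->0: ok.
ab: 1b undefined. 1b->0: no, ab/aac meet in 0. 1b->1: no, ab/ca meet in 1. Open state 2: 1b->2.
ac: 1c undefined. 1c->0: ok.
aba: 2a undefined. 2a->0: ok.
abb: 2b undefined. 2b->0: ok.
abc: 2c undefined. 2c->0: ok.
All examples now run through 3 states with every (state, symbol) defined. Accept strings end in {2}, Reject strings end in {0,1}; accept={2}.

states=3 start=0 accept={2} delta: 0a->1 0b->0 0c->0 1a->0 1b->2 1c->0 2a->0 2b->0 2c->0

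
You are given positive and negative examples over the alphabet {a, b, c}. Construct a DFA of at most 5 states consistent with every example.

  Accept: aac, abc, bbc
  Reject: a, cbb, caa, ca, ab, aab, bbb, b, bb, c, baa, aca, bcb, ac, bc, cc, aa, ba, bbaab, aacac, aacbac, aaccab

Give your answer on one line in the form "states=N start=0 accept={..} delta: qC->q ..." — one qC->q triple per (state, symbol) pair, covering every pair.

State merging on the prefix tree: take the shortest (then alphabetical) example prefix whose next move is undefined and point that move at state 0, else 1, else 2, ...; a target is out if some Accept/Reject pair would then sit in one state with the same input left (inseparable). If every existing state is out, open a new one.
a: 0a undefined. 0a->0: no, aac/c meet in 0 with "c" left. Open state 1: 0a->1.
b: 0b undefined. 0b->0: no, bbc/c meet in 0 with "c" left. 0b->1: ok.
c: 0c undefined. 0c->0: ok.
aa: 1a undefined. 1a->0: no, aac/caa meet in 0. 1a->1: no, aac/ac meet in 1 with "c" left. Open state 2: 1a->2.
ab: 1b undefined. 1b->0: no, abc/cbb meet in 0. 1b->1: no, abc/ac meet in 1 with "c" left. 1b->2: ok.
ac: 1c undefined. 1c->0: ok.
aab: 2b undefined. 2b->0: ok.
aac: 2c undefined. 2c->0: no, aac/aab meet in 0. 2c->1: no, aac/a meet in 1. 2c->2: no, aac/cbb meet in 2. Open state 3: 2c->3.
baa: 2a undefined. 2a->0: ok.
aaca: 3a undefined. 3a->0: ok.
aacb: 3b undefined. 3b->0: ok.
aacc: 3c undefined. 3c->0: ok.
All examples now run through 4 states with every (state, symbol) defined. Accept strings end in {3}, Reject strings end in {0,1,2}; accept={3}.

states=4 start=0 accept={3} delta: 0a->1 0b->1 0c->0 1a->2 1b->2 1c->0 2a->0 2b->0 2c->3 3a->0 3b->0 3c->0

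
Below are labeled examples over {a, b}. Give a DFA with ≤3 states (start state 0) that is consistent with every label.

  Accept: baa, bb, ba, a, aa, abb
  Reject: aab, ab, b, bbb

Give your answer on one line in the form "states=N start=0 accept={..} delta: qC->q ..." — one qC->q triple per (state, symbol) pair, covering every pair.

Grow the machine one transition at a time. Run the examples from 0; the earliest place one falls off (shortest prefix, ties alphabetical) gets sent to the lowest-numbered state that keeps every Accept/Reject pair distinguishable — a pair clashes when both reach the same state with identical unread suffix — and to a fresh state only if none does.
a: 0a undefined. 0a->0: ok.
b: 0b undefined. 0b->0: no, baa/aab meet in 0. Open state 1: 0b->1.
ba: 1a undefined. 1a->0: ok.
bb: 1b undefined. 1b->0: ok.
All examples now run through 2 states with every (state, symbol) defined. Accept strings end in {0}, Reject strings end in {1}; accept={0}.

states=2 start=0 accept={0} delta: 0a->0 0b->1 1a->0 1b->0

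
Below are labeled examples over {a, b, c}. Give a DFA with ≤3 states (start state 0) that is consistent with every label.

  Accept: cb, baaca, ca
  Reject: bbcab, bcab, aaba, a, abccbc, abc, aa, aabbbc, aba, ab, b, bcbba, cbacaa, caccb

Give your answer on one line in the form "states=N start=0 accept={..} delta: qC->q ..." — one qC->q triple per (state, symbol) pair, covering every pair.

states=3 start=0 accept={2} delta: 0a->0 0b->0 0c->1 1a->2 1b->2 1c->0 2a->0 2b->0 2c->1

Grow the machine one transition at a time. Run the examples from 0; the earliest place one falls off (shortest prefix, ties alphabetical) gets sent to the lowest-numbered state that keeps every Accept/Reject pair distinguishable — a pair clashes when both reach the same state with identical unread suffix — and to a fresh state only if none does.
a: 0a undefined. 0a->0: ok.
b: 0b undefined. 0b->0: ok.
c: 0c undefined. 0c->0: no, cb/bbcab meet in 0. Open state 1: 0c->1.
ca: 1a undefined. 1a->0: no, baaca/bbcab meet in 0. 1a->1: no, cb/bbcab meet in 1 with "b" left. Open state 2: 1a->2.
cb: 1b undefined. 1b->0: no, cb/aaba meet in 0. 1b->1: no, cb/abc meet in 1. 1b->2: ok.
cac: 2c undefined. 2c->0: no, cb/caccb meet in 2. 2c->1: ok.
cba: 2a undefined. 2a->0: ok.
abcc: 1c undefined. 1c->0: ok.
bcab: 2b undefined. 2b->0: ok.
All examples now run through 3 states with every (state, symbol) defined. Accept strings end in {2}, Reject strings end in {0,1}; accept={2}.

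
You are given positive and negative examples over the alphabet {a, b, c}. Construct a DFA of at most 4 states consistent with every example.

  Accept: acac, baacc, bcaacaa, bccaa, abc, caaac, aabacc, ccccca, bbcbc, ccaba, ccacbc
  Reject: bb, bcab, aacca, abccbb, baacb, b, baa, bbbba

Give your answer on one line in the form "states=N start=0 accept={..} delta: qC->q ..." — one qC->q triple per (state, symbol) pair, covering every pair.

Fold the examples into a partial DFA from state 0: repeatedly fix the first undefined (state, symbol) met by the shortest-then-alphabetical prefix, trying targets in increasing order and rejecting any under which an Accept and a Reject string meet in one state with the same remainder; add a state when all current targets are rejected. Accepting states are where Accept strings end.
a: 0a undefined. 0a->0: ok.
b: 0b undefined. 0b->0: ok.
c: 0c undefined. 0c->0: no, acac/bb meet in 0. Open state 1: 0c->1.
ca: 1a undefined. 1a->0: no, bcaacaa/bb meet in 0. 1a->1: ok.
cc: 1c undefined. 1c->0: no, acac/bb meet in 0. 1c->1: no, acac/aacca meet in 1. Open state 2: 1c->2.
cca: 2a undefined. 2a->0: no, bcaacaa/bb meet in 0. 2a->1: no, bcaacaa/aacca meet in 1. 2a->2: no, acac/aacca meet in 2. Open state 3: 2a->3.
ccc: 2c undefined. 2c->0: no, ccccca/aacca meet in 3. 2c->1: ok.
bbcb: 1b undefined. 1b->0: ok.
ccab: 3b undefined. 3b->0: no, ccaba/bb meet in 0. 3b->1: ok.
ccac: 3c undefined. 3c->0: ok.
abccb: 2b undefined. 2b->0: ok.
bccaa: 3a undefined. 3a->0: no, bcaacaa/bb meet in 0. 3a->1: ok.
All examples now run through 4 states with every (state, symbol) defined. Accept strings end in {1,2}, Reject strings end in {0,3}; accept={1,2}.

states=4 start=0 accept={1,2} delta: 0a->0 0b->0 0c->1 1a->1 1b->0 1c->2 2a->3 2b->0 2c->1 3a->1 3b->1 3c->0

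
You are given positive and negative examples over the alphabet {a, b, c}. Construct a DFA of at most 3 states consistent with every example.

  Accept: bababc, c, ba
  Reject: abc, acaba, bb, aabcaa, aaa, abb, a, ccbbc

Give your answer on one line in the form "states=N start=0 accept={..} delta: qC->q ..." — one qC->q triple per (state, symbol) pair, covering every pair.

states=3 start=0 accept={1} delta: 0a->0 0b->1 0c->1 1a->1 1b->2 1c->0 2a->2 2b->0 2c->0

State merging on the prefix tree: take the shortest (then alphabetical) example prefix whose next move is undefined and point that move at state 0, else 1, else 2, ...; a target is out if some Accept/Reject pair would then sit in one state with the same input left (inseparable). If every existing state is out, open a new one.
a: 0a undefined. 0a->0: ok.
b: 0b undefined. 0b->0: no, bababc/abc meet in 0 with "c" left. Open state 1: 0b->1.
c: 0c undefined. 0c->0: no, c/aaa meet in 0. 0c->1: ok.
ba: 1a undefined. 1a->0: no, bababc/abc meet in 1 with "c" left. 1a->1: ok.
bb: 1b undefined. 1b->0: no, bababc/abc meet in 1 with "c" left. 1b->1: no, bababc/abc meet in 1 with "c" left. Open state 2: 1b->2.
cc: 1c undefined. 1c->0: ok.
baba: 2a undefined. 2a->0: no, bababc/abc meet in 0. 2a->1: no, bababc/ccbbc meet in 2 with "c" left. 2a->2: ok.
babab: 2b undefined. 2b->0: ok.
ccbbc: 2c undefined. 2c->0: ok.
All examples now run through 3 states with every (state, symbol) defined. Accept strings end in {1}, Reject strings end in {0,2}; accept={1}.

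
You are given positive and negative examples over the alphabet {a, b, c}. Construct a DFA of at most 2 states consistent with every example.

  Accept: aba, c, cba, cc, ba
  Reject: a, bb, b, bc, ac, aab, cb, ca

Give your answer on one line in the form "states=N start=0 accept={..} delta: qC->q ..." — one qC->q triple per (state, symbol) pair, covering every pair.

states=2 start=0 accept={0} delta: 0a->1 0b->1 0c->0 1a->0 1b->1 1c->1

Grow the machine one transition at a time. Run the examples from 0; the earliest place one falls off (shortest prefix, ties alphabetical) gets sent to the lowest-numbered state that keeps every Accept/Reject pair distinguishable — a pair clashes when both reach the same state with identical unread suffix — and to a fresh state only if none does.
a: 0a undefined. 0a->0: no, c/ac meet in 0 with "c" left. Open state 1: 0a->1.
b: 0b undefined. 0b->0: no, c/bc meet in 0 with "c" left. 0b->1: ok.
c: 0c undefined. 0c->0: ok.
aa: 1a undefined. 1a->0: ok.
ab: 1b undefined. 1b->0: no, aba/a meet in 1. 1b->1: ok.
ac: 1c undefined. 1c->0: no, aba/bc meet in 0. 1c->1: ok.
All examples now run through 2 states with every (state, symbol) defined. Accept strings end in {0}, Reject strings end in {1}; accept={0}.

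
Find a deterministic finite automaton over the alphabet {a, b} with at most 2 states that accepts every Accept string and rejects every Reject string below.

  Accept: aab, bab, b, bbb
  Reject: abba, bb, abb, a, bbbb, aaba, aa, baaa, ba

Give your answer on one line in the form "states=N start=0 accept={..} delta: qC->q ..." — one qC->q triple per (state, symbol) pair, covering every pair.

states=2 start=0 accept={1} delta: 0a->0 0b->1 1a->0 1b->0

Grow the machine one transition at a time. Run the examples from 0; the earliest place one falls off (shortest prefix, ties alphabetical) gets sent to the lowest-numbered state that keeps every Accept/Reject pair distinguishable — a pair clashes when both reach the same state with identical unread suffix — and to a fresh state only if none does.
a: 0a undefined. 0a->0: ok.
b: 0b undefined. 0b->0: no, aab/abba meet in 0. Open state 1: 0b->1.
ba: 1a undefined. 1a->0: ok.
bb: 1b undefined. 1b->0: ok.
All examples now run through 2 states with every (state, symbol) defined. Accept strings end in {1}, Reject strings end in {0}; accept={1}.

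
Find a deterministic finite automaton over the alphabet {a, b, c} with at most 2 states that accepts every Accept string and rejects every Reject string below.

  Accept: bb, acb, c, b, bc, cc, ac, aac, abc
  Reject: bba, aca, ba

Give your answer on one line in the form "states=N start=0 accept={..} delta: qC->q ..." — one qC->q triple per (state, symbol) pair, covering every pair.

Grow the machine one transition at a time. Run the examples from 0; the earliest place one falls off (shortest prefix, ties alphabetical) gets sent to the lowest-numbered state that keeps every Accept/Reject pair distinguishable — a pair clashes when both reach the same state with identical unread suffix — and to a fresh state only if none does.
a: 0a undefined. 0a->0: ok.
b: 0b undefined. 0b->0: no, bb/bba meet in 0. Open state 1: 0b->1.
c: 0c undefined. 0c->0: no, c/aca meet in 0. 0c->1: ok.
ba: 1a undefined. 1a->0: ok.
bb: 1b undefined. 1b->0: no, bb/bba meet in 0. 1b->1: ok.
bc: 1c undefined. 1c->0: no, bc/bba meet in 0. 1c->1: ok.
All examples now run through 2 states with every (state, symbol) defined. Accept strings end in {1}, Reject strings end in {0}; accept={1}.

states=2 start=0 accept={1} delta: 0a->0 0b->1 0c->1 1a->0 1b->1 1c->1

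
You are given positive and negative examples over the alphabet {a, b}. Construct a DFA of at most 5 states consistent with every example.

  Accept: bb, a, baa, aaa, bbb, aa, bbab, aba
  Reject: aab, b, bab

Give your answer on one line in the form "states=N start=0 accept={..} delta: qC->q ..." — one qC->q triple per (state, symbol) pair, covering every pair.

Fold the examples into a partial DFA from state 0: repeatedly fix the first undefined (state, symbol) met by the shortest-then-alphabetical prefix, trying targets in increasing order and rejecting any under which an Accept and a Reject string meet in one state with the same remainder; add a state when all current targets are rejected. Accepting states are where Accept strings end.
a: 0a undefined. 0a->0: ok.
b: 0b undefined. 0b->0: no, bb/aab meet in 0. Open state 1: 0b->1.
ba: 1a undefined. 1a->0: ok.
bb: 1b undefined. 1b->0: no, bbb/aab meet in 1. 1b->1: no, bb/aab meet in 1. Open state 2: 1b->2.
bba: 2a undefined. 2a->0: no, bbab/aab meet in 1. 2a->1: ok.
bbb: 2b undefined. 2b->0: ok.
All examples now run through 3 states with every (state, symbol) defined. Accept strings end in {0,2}, Reject strings end in {1}; accept={0,2}.

states=3 start=0 accept={0,2} delta: 0a->0 0b->1 1a->0 1b->2 2a->1 2b->0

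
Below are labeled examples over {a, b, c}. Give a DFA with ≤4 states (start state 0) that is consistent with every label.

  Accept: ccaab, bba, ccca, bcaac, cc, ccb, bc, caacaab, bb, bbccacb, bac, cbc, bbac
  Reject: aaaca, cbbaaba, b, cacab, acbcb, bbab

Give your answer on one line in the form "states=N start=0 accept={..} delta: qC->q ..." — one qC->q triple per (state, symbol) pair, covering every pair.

Fold the examples into a partial DFA from state 0: repeatedly fix the first undefined (state, symbol) met by the shortest-then-alphabetical prefix, trying targets in increasing order and rejecting any under which an Accept and a Reject string meet in one state with the same remainder; add a state when all current targets are rejected. Accepting states are where Accept strings end.
a: 0a undefined. 0a->0: ok.
b: 0b undefined. 0b->0: no, bba/b meet in 0. Open state 1: 0b->1.
c: 0c undefined. 0c->0: no, ccaab/b meet in 1. 0c->1: ok.
ba: 1a undefined. 1a->0: no, caacaab/b meet in 1. 1a->1: ok.
bb: 1b undefined. 1b->0: no, bba/cbbaaba meet in 0. 1b->1: no, bba/aaaca meet in 1. Open state 2: 1b->2.
bc: 1c undefined. 1c->0: no, ccaab/aaaca meet in 1. 1c->1: no, ccaab/cacab meet in 2. 1c->2: ok.
bba: 2a undefined. 2a->0: no, ccaab/aaaca meet in 1. 2a->1: no, ccaab/cacab meet in 2. 2a->2: no, ccaab/cacab meet in 2 with "b" left. Open state 3: 2a->3.
bbc: 2c undefined. 2c->0: ok.
cbb: 2b undefined. 2b->0: ok.
bbab: 3b undefined. 3b->0: no, ccca/cacab meet in 0. 3b->1: ok.
bbac: 3c undefined. 3c->0: ok.
bcaa: 3a undefined. 3a->0: no, ccaab/aaaca meet in 1. 3a->1: ok.
All examples now run through 4 states with every (state, symbol) defined. Accept strings end in {0,2,3}, Reject strings end in {1}; accept={0,2,3}.

states=4 start=0 accept={0,2,3} delta: 0a->0 0b->1 0c->1 1a->1 1b->2 1c->2 2a->3 2b->0 2c->0 3a->1 3b->1 3c->0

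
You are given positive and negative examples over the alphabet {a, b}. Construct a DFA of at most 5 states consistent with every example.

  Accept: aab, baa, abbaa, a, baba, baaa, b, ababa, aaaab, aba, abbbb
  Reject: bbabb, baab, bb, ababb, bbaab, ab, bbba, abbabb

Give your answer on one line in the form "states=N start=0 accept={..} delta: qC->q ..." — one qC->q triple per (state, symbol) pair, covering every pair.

states=4 start=0 accept={0,1,3} delta: 0a->1 0b->1 1a->0 1b->2 2a->0 2b->3 3a->2 3b->2

State merging on the prefix tree: take the shortest (then alphabetical) example prefix whose next move is undefined and point that move at state 0, else 1, else 2, ...; a target is out if some Accept/Reject pair would then sit in one state with the same input left (inseparable). If every existing state is out, open a new one.
a: 0a undefined. 0a->0: no, aab/ab meet in 0 with "b" left. Open state 1: 0a->1.
b: 0b undefined. 0b->0: no, aab/baab meet in 1 with "ab" left. 0b->1: ok.
aa: 1a undefined. 1a->0: ok.
ab: 1b undefined. 1b->0: no, aab/bbabb meet in 1. 1b->1: no, aab/bbabb meet in 1. Open state 2: 1b->2.
aba: 2a undefined. 2a->0: ok.
abb: 2b undefined. 2b->0: no, aab/bbba meet in 1. 2b->1: no, baba/bbba meet in 0. 2b->2: no, baba/bbba meet in 0. Open state 3: 2b->3.
abba: 3a undefined. 3a->0: no, baba/bbba meet in 0. 3a->1: no, aab/bbba meet in 1. 3a->2: ok.
abbb: 3b undefined. 3b->0: no, abbaa/abbabb meet in 0. 3b->1: no, aab/abbabb meet in 1. 3b->2: ok.
All examples now run through 4 states with every (state, symbol) defined. Accept strings end in {0,1,3}, Reject strings end in {2}; accept={0,1,3}.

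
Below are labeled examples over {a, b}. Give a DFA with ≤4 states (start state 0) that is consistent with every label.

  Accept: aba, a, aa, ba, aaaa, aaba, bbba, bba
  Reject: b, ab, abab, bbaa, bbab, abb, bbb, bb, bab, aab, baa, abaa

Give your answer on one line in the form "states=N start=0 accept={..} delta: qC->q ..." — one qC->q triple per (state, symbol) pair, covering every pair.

Grow the machine one transition at a time. Run the examples from 0; the earliest place one falls off (shortest prefix, ties alphabetical) gets sent to the lowest-numbered state that keeps every Accept/Reject pair distinguishable — a pair clashes when both reach the same state with identical unread suffix — and to a fresh state only if none does.
a: 0a undefined. 0a->0: ok.
b: 0b undefined. 0b->0: no, aba/b meet in 0. Open state 1: 0b->1.
ba: 1a undefined. 1a->0: no, aba/baa meet in 0. 1a->1: no, aba/b meet in 1. Open state 2: 1a->2.
bb: 1b undefined. 1b->0: no, a/bbaa meet in 0. 1b->1: ok.
baa: 2a undefined. 2a->0: no, a/bbaa meet in 0. 2a->1: ok.
bab: 2b undefined. 2b->0: no, a/abab meet in 0. 2b->1: ok.
All examples now run through 3 states with every (state, symbol) defined. Accept strings end in {0,2}, Reject strings end in {1}; accept={0,2}.

states=3 start=0 accept={0,2} delta: 0a->0 0b->1 1a->2 1b->1 2a->1 2b->1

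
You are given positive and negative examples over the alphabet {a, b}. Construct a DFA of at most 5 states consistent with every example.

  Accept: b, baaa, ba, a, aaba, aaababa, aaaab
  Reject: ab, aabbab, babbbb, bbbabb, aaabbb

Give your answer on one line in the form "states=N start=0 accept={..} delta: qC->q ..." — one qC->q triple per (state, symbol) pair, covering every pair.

State merging on the prefix tree: take the shortest (then alphabetical) example prefix whose next move is undefined and point that move at state 0, else 1, else 2, ...; a target is out if some Accept/Reject pair would then sit in one state with the same input left (inseparable). If every existing state is out, open a new one.
a: 0a undefined. 0a->0: no, b/ab meet in 0 with "b" left. Open state 1: 0a->1.
b: 0b undefined. 0b->0: ok.
aa: 1a undefined. 1a->0: ok.
ab: 1b undefined. 1b->0: no, b/ab meet in 0. 1b->1: no, baaa/ab meet in 1. Open state 2: 1b->2.
babb: 2b undefined. 2b->0: no, b/babbbb meet in 0. 2b->1: no, baaa/babbbb meet in 1. 2b->2: ok.
aaaba: 2a undefined. 2a->0: ok.
All examples now run through 3 states with every (state, symbol) defined. Accept strings end in {0,1}, Reject strings end in {2}; accept={0,1}.

states=3 start=0 accept={0,1} delta: 0a->1 0b->0 1a->0 1b->2 2a->0 2b->2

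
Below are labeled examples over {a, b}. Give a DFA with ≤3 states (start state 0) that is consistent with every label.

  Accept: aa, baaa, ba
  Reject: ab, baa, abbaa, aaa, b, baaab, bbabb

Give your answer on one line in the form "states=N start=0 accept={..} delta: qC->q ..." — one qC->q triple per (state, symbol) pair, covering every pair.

Fold the examples into a partial DFA from state 0: repeatedly fix the first undefined (state, symbol) met by the shortest-then-alphabetical prefix, trying targets in increasing order and rejecting any under which an Accept and a Reject string meet in one state with the same remainder; add a state when all current targets are rejected. Accepting states are where Accept strings end.
a: 0a undefined. 0a->0: no, aa/aaa meet in 0. Open state 1: 0a->1.
b: 0b undefined. 0b->0: no, aa/baa meet in 1 with "a" left. 0b->1: ok.
aa: 1a undefined. 1a->0: ok.
ab: 1b undefined. 1b->0: no, aa/ab meet in 0. 1b->1: ok.
All examples now run through 2 states with every (state, symbol) defined. Accept strings end in {0}, Reject strings end in {1}; accept={0}.

states=2 start=0 accept={0} delta: 0a->1 0b->1 1a->0 1b->1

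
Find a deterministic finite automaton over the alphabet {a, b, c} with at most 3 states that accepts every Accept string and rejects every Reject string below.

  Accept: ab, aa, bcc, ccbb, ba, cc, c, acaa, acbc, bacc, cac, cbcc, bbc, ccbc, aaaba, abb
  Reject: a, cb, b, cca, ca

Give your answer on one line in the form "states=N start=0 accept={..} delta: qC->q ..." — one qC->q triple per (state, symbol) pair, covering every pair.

State merging on the prefix tree: take the shortest (then alphabetical) example prefix whose next move is undefined and point that move at state 0, else 1, else 2, ...; a target is out if some Accept/Reject pair would then sit in one state with the same input left (inseparable). If every existing state is out, open a new one.
a: 0a undefined. 0a->0: no, ab/b meet in 0 with "b" left. Open state 1: 0a->1.
b: 0b undefined. 0b->0: no, ba/a meet in 1. 0b->1: ok.
c: 0c undefined. 0c->0: ok.
aa: 1a undefined. 1a->0: ok.
ab: 1b undefined. 1b->0: no, aaaba/a meet in 1. 1b->1: no, ab/a meet in 1. Open state 2: 1b->2.
ac: 1c undefined. 1c->0: ok.
abb: 2b undefined. 2b->0: ok.
bbc: 2c undefined. 2c->0: ok.
aaaba: 2a undefined. 2a->0: ok.
All examples now run through 3 states with every (state, symbol) defined. Accept strings end in {0,2}, Reject strings end in {1}; accept={0,2}.

states=3 start=0 accept={0,2} delta: 0a->1 0b->1 0c->0 1a->0 1b->2 1c->0 2a->0 2b->0 2c->0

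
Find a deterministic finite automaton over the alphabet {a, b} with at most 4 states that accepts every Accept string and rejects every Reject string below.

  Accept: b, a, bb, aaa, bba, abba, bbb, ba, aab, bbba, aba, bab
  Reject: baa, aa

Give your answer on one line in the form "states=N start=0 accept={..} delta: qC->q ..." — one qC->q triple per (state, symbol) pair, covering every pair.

Grow the machine one transition at a time. Run the examples from 0; the earliest place one falls off (shortest prefix, ties alphabetical) gets sent to the lowest-numbered state that keeps every Accept/Reject pair distinguishable — a pair clashes when both reach the same state with identical unread suffix — and to a fresh state only if none does.
a: 0a undefined. 0a->0: no, a/aa meet in 0. Open state 1: 0a->1.
b: 0b undefined. 0b->0: ok.
aa: 1a undefined. 1a->0: no, b/baa meet in 0. 1a->1: no, a/baa meet in 1. Open state 2: 1a->2.
ab: 1b undefined. 1b->0: ok.
aaa: 2a undefined. 2a->0: ok.
aab: 2b undefined. 2b->0: ok.
All examples now run through 3 states with every (state, symbol) defined. Accept strings end in {0,1}, Reject strings end in {2}; accept={0,1}.

states=3 start=0 accept={0,1} delta: 0a->1 0b->0 1a->2 1b->0 2a->0 2b->0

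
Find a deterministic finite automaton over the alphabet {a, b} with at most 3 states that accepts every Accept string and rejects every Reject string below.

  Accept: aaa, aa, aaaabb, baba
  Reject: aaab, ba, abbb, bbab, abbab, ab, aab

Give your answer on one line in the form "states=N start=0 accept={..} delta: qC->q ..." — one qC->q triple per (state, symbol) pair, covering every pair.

states=2 start=0 accept={0} delta: 0a->0 0b->1 1a->1 1b->0

Fold the examples into a partial DFA from state 0: repeatedly fix the first undefined (state, symbol) met by the shortest-then-alphabetical prefix, trying targets in increasing order and rejecting any under which an Accept and a Reject string meet in one state with the same remainder; add a state when all current targets are rejected. Accepting states are where Accept strings end.
a: 0a undefined. 0a->0: ok.
b: 0b undefined. 0b->0: no, aaa/aaab meet in 0. Open state 1: 0b->1.
ba: 1a undefined. 1a->0: no, aaa/ba meet in 0. 1a->1: ok.
bb: 1b undefined. 1b->0: ok.
All examples now run through 2 states with every (state, symbol) defined. Accept strings end in {0}, Reject strings end in {1}; accept={0}.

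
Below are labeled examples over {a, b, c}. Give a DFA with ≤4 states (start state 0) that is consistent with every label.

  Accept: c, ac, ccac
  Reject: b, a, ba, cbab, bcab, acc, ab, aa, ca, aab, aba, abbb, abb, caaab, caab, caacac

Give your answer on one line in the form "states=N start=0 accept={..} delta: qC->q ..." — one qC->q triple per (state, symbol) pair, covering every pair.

states=3 start=0 accept={1} delta: 0a->0 0b->0 0c->1 1a->2 1b->0 1c->0 2a->0 2b->0 2c->0

Fold the examples into a partial DFA from state 0: repeatedly fix the first undefined (state, symbol) met by the shortest-then-alphabetical prefix, trying targets in increasing order and rejecting any under which an Accept and a Reject string meet in one state with the same remainder; add a state when all current targets are rejected. Accepting states are where Accept strings end.
a: 0a undefined. 0a->0: ok.
b: 0b undefined. 0b->0: ok.
c: 0c undefined. 0c->0: no, c/b meet in 0. Open state 1: 0c->1.
ca: 1a undefined. 1a->0: no, c/caacac meet in 1. 1a->1: no, c/ca meet in 1. Open state 2: 1a->2.
cb: 1b undefined. 1b->0: ok.
cc: 1c undefined. 1c->0: ok.
caa: 2a undefined. 2a->0: ok.
bcab: 2b undefined. 2b->0: ok.
caacac: 2c undefined. 2c->0: ok.
All examples now run through 3 states with every (state, symbol) defined. Accept strings end in {1}, Reject strings end in {0,2}; accept={1}.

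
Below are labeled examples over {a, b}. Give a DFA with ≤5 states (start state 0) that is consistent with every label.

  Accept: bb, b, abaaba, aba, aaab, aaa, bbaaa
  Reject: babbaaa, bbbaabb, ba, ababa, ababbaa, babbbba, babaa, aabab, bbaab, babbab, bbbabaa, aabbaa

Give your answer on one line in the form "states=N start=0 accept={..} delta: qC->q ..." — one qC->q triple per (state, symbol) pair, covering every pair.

states=3 start=0 accept={0} delta: 0a->1 0b->0 1a->2 1b->2 2a->0 2b->1

State merging on the prefix tree: take the shortest (then alphabetical) example prefix whose next move is undefined and point that move at state 0, else 1, else 2, ...; a target is out if some Accept/Reject pair would then sit in one state with the same input left (inseparable). If every existing state is out, open a new one.
a: 0a undefined. 0a->0: no, aba/ba meet in 0 with "ba" left. Open state 1: 0a->1.
b: 0b undefined. 0b->0: ok.
aa: 1a undefined. 1a->0: no, bb/bbbaabb meet in 0. 1a->1: no, aaab/bbaab meet in 1 with "b" left. Open state 2: 1a->2.
ab: 1b undefined. 1b->0: no, bb/babbab meet in 0. 1b->1: no, aba/babbbba meet in 2. 1b->2: ok.
aaa: 2a undefined. 2a->0: ok.
aab: 2b undefined. 2b->0: no, bb/babbaaa meet in 0. 2b->1: ok.
All examples now run through 3 states with every (state, symbol) defined. Accept strings end in {0}, Reject strings end in {1,2}; accept={0}.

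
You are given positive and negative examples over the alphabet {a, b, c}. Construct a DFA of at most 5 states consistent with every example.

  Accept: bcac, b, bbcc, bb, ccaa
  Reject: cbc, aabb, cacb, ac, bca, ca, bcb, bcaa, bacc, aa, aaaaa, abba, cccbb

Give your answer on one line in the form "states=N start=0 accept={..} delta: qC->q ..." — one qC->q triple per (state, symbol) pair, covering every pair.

states=4 start=0 accept={0,3} delta: 0a->1 0b->0 0c->2 1a->1 1b->1 1c->1 2a->2 2b->1 2c->3 3a->3 3b->1 3c->1

State merging on the prefix tree: take the shortest (then alphabetical) example prefix whose next move is undefined and point that move at state 0, else 1, else 2, ...; a target is out if some Accept/Reject pair would then sit in one state with the same input left (inseparable). If every existing state is out, open a new one.
a: 0a undefined. 0a->0: no, bb/aabb meet in 0 with "bb" left. Open state 1: 0a->1.
b: 0b undefined. 0b->0: ok.
c: 0c undefined. 0c->0: no, bcac/ac meet in 1 with "c" left. 0c->1: no, bbcc/ac meet in 1 with "c" left. Open state 2: 0c->2.
aa: 1a undefined. 1a->0: no, b/aabb meet in 0. 1a->1: ok.
ab: 1b undefined. 1b->0: no, b/aabb meet in 0. 1b->1: ok.
ac: 1c undefined. 1c->0: no, b/ac meet in 0. 1c->1: ok.
ca: 2a undefined. 2a->0: no, b/bca meet in 0. 2a->1: no, bcac/aabb meet in 1. 2a->2: ok.
cb: 2b undefined. 2b->0: no, b/bcb meet in 0. 2b->1: ok.
cc: 2c undefined. 2c->0: no, bcac/cacb meet in 0. 2c->1: no, bcac/cbc meet in 1. 2c->2: no, bcac/bca meet in 2. Open state 3: 2c->3.
cca: 3a undefined. 3a->0: no, ccaa/cbc meet in 1. 3a->1: no, ccaa/cbc meet in 1. 3a->2: no, ccaa/bca meet in 2. 3a->3: ok.
ccc: 3c undefined. 3c->0: no, b/cccbb meet in 0. 3c->1: ok.
cacb: 3b undefined. 3b->0: no, b/cacb meet in 0. 3b->1: ok.
All examples now run through 4 states with every (state, symbol) defined. Accept strings end in {0,3}, Reject strings end in {1,2}; accept={0,3}.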